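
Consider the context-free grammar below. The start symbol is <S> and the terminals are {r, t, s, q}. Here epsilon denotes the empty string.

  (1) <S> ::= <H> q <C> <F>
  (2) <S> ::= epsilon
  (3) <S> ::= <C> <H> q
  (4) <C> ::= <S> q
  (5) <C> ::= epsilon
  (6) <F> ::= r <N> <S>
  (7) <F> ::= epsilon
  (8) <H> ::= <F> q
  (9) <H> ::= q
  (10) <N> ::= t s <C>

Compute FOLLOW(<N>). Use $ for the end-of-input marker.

FIRST(<F>): from <F>::=r <N> <S> we get {r}; from <F>::=epsilon we get {epsilon}. So FIRST(<F>) = {epsilon, r}.
FIRST(<N>): from <N>::=t s <C> we get {t}. So FIRST(<N>) = {t}.
FIRST(<H>): from <H>::=<F> q we get {q, r}; from <H>::=q we get {q}. So FIRST(<H>) = {q, r}.
FIRST(<S>): from <S>::=<H> q <C> <F> we get {q, r}; from <S>::=epsilon we get {epsilon}; from <S>::=<C> <H> q we get {q, r}. So FIRST(<S>) = {epsilon, q, r}.
FIRST(<C>): from <C>::=<S> q we get {q, r}; from <C>::=epsilon we get {epsilon}. So FIRST(<C>) = {epsilon, q, r}.
FOLLOW(<S>) includes $ since <S> is the start symbol.
FOLLOW(<H>): in <S>::=<H> q <C> <F>, <H> is followed by q <C> <F> with FIRST {q}; in <S>::=<C> <H> q, <H> is followed by q with FIRST {q}. Thus FOLLOW(<H>) = {q}.
FOLLOW(<S>): in <C>::=<S> q, <S> is followed by q with FIRST {q}; in <F>::=r <N> <S>, the suffix after <S> is empty, so FOLLOW(<S>) ⊇ FOLLOW(<F>) = {$, q}. Thus FOLLOW(<S>) = {$, q}.
FOLLOW(<F>): in <S>::=<H> q <C> <F>, the suffix after <F> is empty, so FOLLOW(<F>) ⊇ FOLLOW(<S>) = {$, q}; in <H>::=<F> q, <F> is followed by q with FIRST {q}. Thus FOLLOW(<F>) = {$, q}.
FOLLOW(<N>): in <F>::=r <N> <S>, <N> is followed by <S> with FIRST {epsilon, q, r}; in <F>::=r <N> <S>, the suffix after <N> is nullable, so FOLLOW(<N>) ⊇ FOLLOW(<F>) = {$, q}. Thus FOLLOW(<N>) = {$, q, r}.
FOLLOW(<C>): in <S>::=<H> q <C> <F>, <C> is followed by <F> with FIRST {epsilon, r}; in <S>::=<H> q <C> <F>, the suffix after <C> is nullable, so FOLLOW(<C>) ⊇ FOLLOW(<S>) = {$, q}; in <S>::=<C> <H> q, <C> is followed by <H> q with FIRST {q, r}; in <N>::=t s <C>, the suffix after <C> is empty, so FOLLOW(<C>) ⊇ FOLLOW(<N>) = {$, q, r}. Thus FOLLOW(<C>) = {$, q, r}.

{$, q, r}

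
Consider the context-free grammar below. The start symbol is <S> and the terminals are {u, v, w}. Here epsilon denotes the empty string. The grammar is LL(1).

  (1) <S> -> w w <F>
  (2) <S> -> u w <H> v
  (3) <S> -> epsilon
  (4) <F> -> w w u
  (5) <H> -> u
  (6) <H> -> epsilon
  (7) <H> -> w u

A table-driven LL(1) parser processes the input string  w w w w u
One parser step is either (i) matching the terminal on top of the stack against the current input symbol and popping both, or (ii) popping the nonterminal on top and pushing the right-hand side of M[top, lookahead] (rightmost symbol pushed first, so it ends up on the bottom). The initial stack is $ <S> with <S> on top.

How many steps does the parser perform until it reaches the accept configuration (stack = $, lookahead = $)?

7

     Stack      Input        Action
  1  $ <S>      w w w w u $  expand <S> -> w w <F>
  2  $ <F> w w  w w w w u $  match w
  3  $ <F> w    w w w u $    match w
  4  $ <F>      w w u $      expand <F> -> w w u
  5  $ u w w    w w u $      match w
  6  $ u w      w u $        match w
  7  $ u        u $          match u
Accept reached after 7 steps.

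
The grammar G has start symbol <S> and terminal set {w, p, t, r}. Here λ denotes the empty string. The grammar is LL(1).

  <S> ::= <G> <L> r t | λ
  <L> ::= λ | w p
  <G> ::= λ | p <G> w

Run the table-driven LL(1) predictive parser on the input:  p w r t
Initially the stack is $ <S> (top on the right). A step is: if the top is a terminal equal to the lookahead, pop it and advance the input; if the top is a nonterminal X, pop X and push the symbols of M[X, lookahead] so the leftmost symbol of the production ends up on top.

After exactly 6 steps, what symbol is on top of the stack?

r

     Stack              Input      Action
  1  $ <S>              p w r t $  expand <S> ::= <G> <L> r t
  2  $ t r <L> <G>      p w r t $  expand <G> ::= p <G> w
  3  $ t r <L> w <G> p  p w r t $  match p
  4  $ t r <L> w <G>    w r t $    expand <G> ::= λ
  5  $ t r <L> w        w r t $    match w
  6  $ t r <L>          r t $      expand <L> ::= λ
Stack after step 6: $ t r (top = r).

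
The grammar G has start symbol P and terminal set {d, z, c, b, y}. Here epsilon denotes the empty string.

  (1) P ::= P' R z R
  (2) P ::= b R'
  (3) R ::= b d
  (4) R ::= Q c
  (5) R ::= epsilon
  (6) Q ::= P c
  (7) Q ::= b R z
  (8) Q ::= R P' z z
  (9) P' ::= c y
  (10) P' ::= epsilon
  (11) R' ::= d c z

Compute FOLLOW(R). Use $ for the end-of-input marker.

{$, c, z}

FIRST(P') = {epsilon, c}
FIRST(R') = {d}
FIRST(P) = {b, c, z}  (via P' R z R)
FIRST(R) = {epsilon, b, c, z}  (via Q c)
FIRST(Q) = {b, c, z}  (via P c, R P' z z)
FOLLOW(P) includes $ since P is the start symbol.
FOLLOW(P): in Q::=P c, P is followed by c with FIRST {c}. Thus FOLLOW(P) = {$, c}.
FOLLOW(R): in P::=P' R z R (occurrence 1), R is followed by z R with FIRST {z}; in P::=P' R z R (occurrence 2), the suffix after R is empty, so FOLLOW(R) ⊇ FOLLOW(P) = {$, c}; in Q::=b R z, R is followed by z with FIRST {z}; in Q::=R P' z z, R is followed by P' z z with FIRST {c, z}. Thus FOLLOW(R) = {$, c, z}.
FOLLOW(Q): in R::=Q c, Q is followed by c with FIRST {c}. Thus FOLLOW(Q) = {c}.
FOLLOW(P'): in P::=P' R z R, P' is followed by R z R with FIRST {b, c, z}; in Q::=R P' z z, P' is followed by z z with FIRST {z}. Thus FOLLOW(P') = {b, c, z}.
FOLLOW(R'): in P::=b R', the suffix after R' is empty, so FOLLOW(R') ⊇ FOLLOW(P) = {$, c}. Thus FOLLOW(R') = {$, c}.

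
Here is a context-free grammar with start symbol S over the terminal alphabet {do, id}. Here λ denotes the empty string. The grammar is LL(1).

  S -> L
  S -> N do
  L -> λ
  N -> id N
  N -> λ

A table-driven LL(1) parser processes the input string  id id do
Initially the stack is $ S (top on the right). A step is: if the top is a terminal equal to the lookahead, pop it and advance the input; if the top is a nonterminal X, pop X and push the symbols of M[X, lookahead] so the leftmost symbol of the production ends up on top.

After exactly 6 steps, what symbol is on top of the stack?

do

step 1: stack=$ S  input=id id do $  — expand S -> N do
step 2: stack=$ do N  input=id id do $  — expand N -> id N
step 3: stack=$ do N id  input=id id do $  — match id
step 4: stack=$ do N  input=id do $  — expand N -> id N
step 5: stack=$ do N id  input=id do $  — match id
step 6: stack=$ do N  input=do $  — expand N -> λ
Stack after step 6: $ do (top = do).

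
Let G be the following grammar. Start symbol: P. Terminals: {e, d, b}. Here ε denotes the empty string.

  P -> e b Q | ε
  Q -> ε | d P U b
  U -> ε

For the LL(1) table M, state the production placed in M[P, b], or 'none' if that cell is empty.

FIRST(P): from P->e b Q we get {e}; from P->ε we get {ε}. So FIRST(P) = {ε, e}.
FIRST(Q): from Q->ε we get {ε}; from Q->d P U b we get {d}. So FIRST(Q) = {ε, d}.
FIRST(U): from U->ε we get {ε}. So FIRST(U) = {ε}.
FOLLOW(P) includes $ since P is the start symbol.
FOLLOW(P): in Q->d P U b, P is followed by U b with FIRST {b}. Thus FOLLOW(P) = {$, b}.
For P -> e b Q: FIRST(e b Q) = {e}, so it goes in M[P, t] for t ∈ {e}.
For P -> ε: FIRST(ε) = {ε}, so it goes in M[P, t] for t ∈ {}; since ε ∈ FIRST, also for every t ∈ FOLLOW(P) = {$, b}.

P -> ε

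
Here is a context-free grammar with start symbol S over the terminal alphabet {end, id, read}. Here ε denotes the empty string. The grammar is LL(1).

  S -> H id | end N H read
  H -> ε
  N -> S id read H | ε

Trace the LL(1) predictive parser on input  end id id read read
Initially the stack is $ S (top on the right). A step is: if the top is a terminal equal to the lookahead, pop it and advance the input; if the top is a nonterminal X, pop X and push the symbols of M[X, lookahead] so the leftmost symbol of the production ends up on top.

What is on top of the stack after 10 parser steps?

step 1: stack=$ S  input=end id id read read $  — expand S -> end N H read
step 2: stack=$ read H N end  input=end id id read read $  — match end
step 3: stack=$ read H N  input=id id read read $  — expand N -> S id read H
step 4: stack=$ read H H read id S  input=id id read read $  — expand S -> H id
step 5: stack=$ read H H read id id H  input=id id read read $  — expand H -> ε
step 6: stack=$ read H H read id id  input=id id read read $  — match id
step 7: stack=$ read H H read id  input=id read read $  — match id
step 8: stack=$ read H H read  input=read read $  — match read
step 9: stack=$ read H H  input=read $  — expand H -> ε
step 10: stack=$ read H  input=read $  — expand H -> ε
Stack after step 10: $ read (top = read).

read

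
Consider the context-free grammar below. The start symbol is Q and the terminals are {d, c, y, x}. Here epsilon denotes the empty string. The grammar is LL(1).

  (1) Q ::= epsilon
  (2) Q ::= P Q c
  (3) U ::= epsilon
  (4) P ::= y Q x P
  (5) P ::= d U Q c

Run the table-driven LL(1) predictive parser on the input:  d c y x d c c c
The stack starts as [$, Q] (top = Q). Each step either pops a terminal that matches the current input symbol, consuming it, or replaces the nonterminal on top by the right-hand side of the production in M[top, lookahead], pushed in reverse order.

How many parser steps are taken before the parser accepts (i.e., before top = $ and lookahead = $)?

      Stack            Input              Action
   1  $ Q              d c y x d c c c $  expand Q ::= P Q c
   2  $ c Q P          d c y x d c c c $  expand P ::= d U Q c
   3  $ c Q c Q U d    d c y x d c c c $  match d
   4  $ c Q c Q U      c y x d c c c $    expand U ::= epsilon
   5  $ c Q c Q        c y x d c c c $    expand Q ::= epsilon
   6  $ c Q c          c y x d c c c $    match c
   7  $ c Q            y x d c c c $      expand Q ::= P Q c
   8  $ c c Q P        y x d c c c $      expand P ::= y Q x P
   9  $ c c Q P x Q y  y x d c c c $      match y
  10  $ c c Q P x Q    x d c c c $        expand Q ::= epsilon
  11  $ c c Q P x      x d c c c $        match x
  12  $ c c Q P        d c c c $          expand P ::= d U Q c
  13  $ c c Q c Q U d  d c c c $          match d
  14  $ c c Q c Q U    c c c $            expand U ::= epsilon
  15  $ c c Q c Q      c c c $            expand Q ::= epsilon
  16  $ c c Q c        c c c $            match c
  17  $ c c Q          c c $              expand Q ::= epsilon
  18  $ c c            c c $              match c
  19  $ c              c $                match c
Accept reached after 19 steps.

19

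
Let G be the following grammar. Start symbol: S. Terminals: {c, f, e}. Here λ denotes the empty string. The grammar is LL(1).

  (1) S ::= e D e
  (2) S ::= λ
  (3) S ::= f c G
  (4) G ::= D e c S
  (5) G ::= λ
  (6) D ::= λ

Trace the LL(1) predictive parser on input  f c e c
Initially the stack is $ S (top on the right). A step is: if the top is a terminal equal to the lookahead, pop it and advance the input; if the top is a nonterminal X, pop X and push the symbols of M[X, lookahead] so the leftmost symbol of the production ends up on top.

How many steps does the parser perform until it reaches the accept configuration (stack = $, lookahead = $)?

     Stack      Input      Action
  1  $ S        f c e c $  expand S ::= f c G
  2  $ G c f    f c e c $  match f
  3  $ G c      c e c $    match c
  4  $ G        e c $      expand G ::= D e c S
  5  $ S c e D  e c $      expand D ::= λ
  6  $ S c e    e c $      match e
  7  $ S c      c $        match c
  8  $ S        $          expand S ::= λ
Accept reached after 8 steps.

8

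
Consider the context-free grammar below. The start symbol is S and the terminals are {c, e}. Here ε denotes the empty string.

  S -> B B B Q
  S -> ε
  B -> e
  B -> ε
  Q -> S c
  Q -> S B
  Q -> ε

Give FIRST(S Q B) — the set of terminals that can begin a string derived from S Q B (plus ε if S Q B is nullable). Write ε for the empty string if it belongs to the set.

{ε, c, e}

FIRST(B) = {ε, e}
FIRST(S) = {ε, c, e}  (via B B B Q)
FIRST(Q) = {ε, c, e}  (via S c, S B)
FIRST(S Q B): take FIRST of each symbol in turn, carrying on past any symbol whose FIRST contains ε; result {ε, c, e}.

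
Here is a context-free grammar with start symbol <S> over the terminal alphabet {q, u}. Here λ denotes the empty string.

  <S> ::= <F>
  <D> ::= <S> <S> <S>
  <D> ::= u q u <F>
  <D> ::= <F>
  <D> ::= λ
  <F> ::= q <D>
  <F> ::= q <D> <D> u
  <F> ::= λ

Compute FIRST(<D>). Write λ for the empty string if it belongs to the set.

{λ, q, u}

FIRST(<F>): from <F>::=q <D> we get {q}; from <F>::=q <D> <D> u we get {q}; from <F>::=λ we get {λ}. So FIRST(<F>) = {λ, q}.
FIRST(<S>): from <S>::=<F> we get {λ, q}. So FIRST(<S>) = {λ, q}.
FIRST(<D>): from <D>::=<S> <S> <S> we get {λ, q}; from <D>::=u q u <F> we get {u}; from <D>::=<F> we get {λ, q}; from <D>::=λ we get {λ}. So FIRST(<D>) = {λ, q, u}.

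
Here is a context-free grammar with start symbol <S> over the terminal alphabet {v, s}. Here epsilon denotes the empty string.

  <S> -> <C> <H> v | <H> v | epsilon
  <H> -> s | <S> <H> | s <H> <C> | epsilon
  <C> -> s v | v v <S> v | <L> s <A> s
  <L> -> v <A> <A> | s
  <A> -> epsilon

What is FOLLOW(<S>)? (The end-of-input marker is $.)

{$, s, v}

FIRST(<L>): from <L>->v <A> <A> we get {v}; from <L>->s we get {s}. So FIRST(<L>) = {s, v}.
FIRST(<A>): from <A>->epsilon we get {epsilon}. So FIRST(<A>) = {epsilon}.
FIRST(<C>): from <C>->s v we get {s}; from <C>->v v <S> v we get {v}; from <C>-><L> s <A> s we get {s, v}. So FIRST(<C>) = {s, v}.
FIRST(<S>): from <S>-><C> <H> v we get {s, v}; from <S>-><H> v we get {s, v}; from <S>->epsilon we get {epsilon}. So FIRST(<S>) = {epsilon, s, v}.
FIRST(<H>): from <H>->s we get {s}; from <H>-><S> <H> we get {epsilon, s, v}; from <H>->s <H> <C> we get {s}; from <H>->epsilon we get {epsilon}. So FIRST(<H>) = {epsilon, s, v}.
FOLLOW(<S>) includes $ since <S> is the start symbol.
FOLLOW(<H>): in <S>-><C> <H> v, <H> is followed by v with FIRST {v}; in <S>-><H> v, <H> is followed by v with FIRST {v}; in <H>-><S> <H>, the suffix after <H> is empty (adds nothing new); in <H>->s <H> <C>, <H> is followed by <C> with FIRST {s, v}. Thus FOLLOW(<H>) = {s, v}.
FOLLOW(<S>): in <H>-><S> <H>, <S> is followed by <H> with FIRST {epsilon, s, v}; in <H>-><S> <H>, the suffix after <S> is nullable, so FOLLOW(<S>) ⊇ FOLLOW(<H>) = {s, v}; in <C>->v v <S> v, <S> is followed by v with FIRST {v}. Thus FOLLOW(<S>) = {$, s, v}.
FOLLOW(<C>): in <S>-><C> <H> v, <C> is followed by <H> v with FIRST {s, v}; in <H>->s <H> <C>, the suffix after <C> is empty, so FOLLOW(<C>) ⊇ FOLLOW(<H>) = {s, v}. Thus FOLLOW(<C>) = {s, v}.
FOLLOW(<L>): in <C>-><L> s <A> s, <L> is followed by s <A> s with FIRST {s}. Thus FOLLOW(<L>) = {s}.
FOLLOW(<A>): in <C>-><L> s <A> s, <A> is followed by s with FIRST {s}; in <L>->v <A> <A> (occurrence 1), <A> is followed by <A> with FIRST {epsilon}; in <L>->v <A> <A> (occurrence 1), the suffix after <A> is nullable, so FOLLOW(<A>) ⊇ FOLLOW(<L>) = {s}; in <L>->v <A> <A> (occurrence 2), the suffix after <A> is empty, so FOLLOW(<A>) ⊇ FOLLOW(<L>) = {s}. Thus FOLLOW(<A>) = {s}.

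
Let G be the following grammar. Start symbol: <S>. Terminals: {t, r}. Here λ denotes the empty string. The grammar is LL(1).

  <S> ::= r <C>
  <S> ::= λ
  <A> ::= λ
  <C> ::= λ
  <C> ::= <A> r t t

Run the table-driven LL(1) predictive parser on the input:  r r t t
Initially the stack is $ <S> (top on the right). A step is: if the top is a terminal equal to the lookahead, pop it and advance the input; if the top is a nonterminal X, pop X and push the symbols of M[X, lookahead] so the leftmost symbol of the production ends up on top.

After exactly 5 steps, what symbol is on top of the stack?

t

step 1: stack=$ <S>  input=r r t t $  — expand <S> ::= r <C>
step 2: stack=$ <C> r  input=r r t t $  — match r
step 3: stack=$ <C>  input=r t t $  — expand <C> ::= <A> r t t
step 4: stack=$ t t r <A>  input=r t t $  — expand <A> ::= λ
step 5: stack=$ t t r  input=r t t $  — match r
Stack after step 5: $ t t (top = t).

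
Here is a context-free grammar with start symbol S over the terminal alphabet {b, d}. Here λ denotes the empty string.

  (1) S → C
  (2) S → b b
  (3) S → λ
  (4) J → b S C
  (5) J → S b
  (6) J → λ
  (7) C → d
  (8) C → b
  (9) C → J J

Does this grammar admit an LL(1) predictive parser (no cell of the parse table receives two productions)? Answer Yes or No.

FIRST(S) = {λ, b, d}
FIRST(J) = {λ, b, d}
FIRST(C) = {λ, b, d}
FOLLOW(S) = {$, b, d}
FOLLOW(J) = {$, b, d}
FOLLOW(C) = {$, b, d}
Cell M[C, b] receives both C → b and C → J J — the grammar is not LL(1).

No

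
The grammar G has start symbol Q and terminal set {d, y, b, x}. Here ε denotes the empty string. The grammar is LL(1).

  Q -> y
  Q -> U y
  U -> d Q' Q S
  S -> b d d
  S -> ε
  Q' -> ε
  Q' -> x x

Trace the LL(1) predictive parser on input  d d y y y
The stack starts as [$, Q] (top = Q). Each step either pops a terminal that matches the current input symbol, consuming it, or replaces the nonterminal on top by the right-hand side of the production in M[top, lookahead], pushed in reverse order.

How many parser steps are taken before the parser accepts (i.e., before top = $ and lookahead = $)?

step 1: stack=$ Q  input=d d y y y $  — expand Q -> U y
step 2: stack=$ y U  input=d d y y y $  — expand U -> d Q' Q S
step 3: stack=$ y S Q Q' d  input=d d y y y $  — match d
step 4: stack=$ y S Q Q'  input=d y y y $  — expand Q' -> ε
step 5: stack=$ y S Q  input=d y y y $  — expand Q -> U y
step 6: stack=$ y S y U  input=d y y y $  — expand U -> d Q' Q S
step 7: stack=$ y S y S Q Q' d  input=d y y y $  — match d
step 8: stack=$ y S y S Q Q'  input=y y y $  — expand Q' -> ε
step 9: stack=$ y S y S Q  input=y y y $  — expand Q -> y
step 10: stack=$ y S y S y  input=y y y $  — match y
step 11: stack=$ y S y S  input=y y $  — expand S -> ε
step 12: stack=$ y S y  input=y y $  — match y
step 13: stack=$ y S  input=y $  — expand S -> ε
step 14: stack=$ y  input=y $  — match y
Accept reached after 14 steps.

14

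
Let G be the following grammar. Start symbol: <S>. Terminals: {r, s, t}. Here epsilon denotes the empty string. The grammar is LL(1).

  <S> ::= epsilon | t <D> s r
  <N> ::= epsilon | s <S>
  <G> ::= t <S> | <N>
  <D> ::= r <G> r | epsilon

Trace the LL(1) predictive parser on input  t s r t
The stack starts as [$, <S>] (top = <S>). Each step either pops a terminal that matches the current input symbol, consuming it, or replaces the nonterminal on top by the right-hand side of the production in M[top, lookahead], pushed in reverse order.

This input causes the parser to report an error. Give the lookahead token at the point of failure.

step 1: stack=$ <S>  input=t s r t $  — expand <S> ::= t <D> s r
step 2: stack=$ r s <D> t  input=t s r t $  — match t
step 3: stack=$ r s <D>  input=s r t $  — expand <D> ::= epsilon
step 4: stack=$ r s  input=s r t $  — match s
step 5: stack=$ r  input=r t $  — match r
step 6: stack=$  input=t $  — error: stack empty but input remains

t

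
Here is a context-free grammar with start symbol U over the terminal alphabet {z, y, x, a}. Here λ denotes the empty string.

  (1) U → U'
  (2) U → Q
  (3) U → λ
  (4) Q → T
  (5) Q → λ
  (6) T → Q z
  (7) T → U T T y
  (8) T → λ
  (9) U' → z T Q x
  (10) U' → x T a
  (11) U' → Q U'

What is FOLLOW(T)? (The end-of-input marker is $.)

{$, a, x, y, z}

FIRST(U) = {λ, x, y, z}  (via U', Q)
FIRST(Q) = {λ, x, y, z}  (via T)
FIRST(T) = {λ, x, y, z}  (via Q z, U T T y)
FIRST(U') = {x, y, z}  (via Q U')
FOLLOW(U) includes $ since U is the start symbol.
FOLLOW(U): in T→U T T y, U is followed by T T y with FIRST {x, y, z}. Thus FOLLOW(U) = {$, x, y, z}.
FOLLOW(Q): in U→Q, the suffix after Q is empty, so FOLLOW(Q) ⊇ FOLLOW(U) = {$, x, y, z}; in T→Q z, Q is followed by z with FIRST {z}; in U'→z T Q x, Q is followed by x with FIRST {x}; in U'→Q U', Q is followed by U' with FIRST {x, y, z}. Thus FOLLOW(Q) = {$, x, y, z}.
FOLLOW(T): in Q→T, the suffix after T is empty, so FOLLOW(T) ⊇ FOLLOW(Q) = {$, x, y, z}; in T→U T T y (occurrence 1), T is followed by T y with FIRST {x, y, z}; in T→U T T y (occurrence 2), T is followed by y with FIRST {y}; in U'→z T Q x, T is followed by Q x with FIRST {x, y, z}; in U'→x T a, T is followed by a with FIRST {a}. Thus FOLLOW(T) = {$, a, x, y, z}.
FOLLOW(U'): in U→U', the suffix after U' is empty, so FOLLOW(U') ⊇ FOLLOW(U) = {$, x, y, z}; in U'→Q U', the suffix after U' is empty (adds nothing new). Thus FOLLOW(U') = {$, x, y, z}.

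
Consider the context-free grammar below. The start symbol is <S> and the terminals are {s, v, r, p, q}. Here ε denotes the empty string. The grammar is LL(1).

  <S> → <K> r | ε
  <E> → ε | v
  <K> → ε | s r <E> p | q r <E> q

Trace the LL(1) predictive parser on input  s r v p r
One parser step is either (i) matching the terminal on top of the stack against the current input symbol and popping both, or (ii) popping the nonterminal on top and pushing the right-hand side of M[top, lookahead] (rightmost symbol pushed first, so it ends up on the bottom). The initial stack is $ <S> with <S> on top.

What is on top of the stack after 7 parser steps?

step 1: stack=$ <S>  input=s r v p r $  — expand <S> → <K> r
step 2: stack=$ r <K>  input=s r v p r $  — expand <K> → s r <E> p
step 3: stack=$ r p <E> r s  input=s r v p r $  — match s
step 4: stack=$ r p <E> r  input=r v p r $  — match r
step 5: stack=$ r p <E>  input=v p r $  — expand <E> → v
step 6: stack=$ r p v  input=v p r $  — match v
step 7: stack=$ r p  input=p r $  — match p
Stack after step 7: $ r (top = r).

r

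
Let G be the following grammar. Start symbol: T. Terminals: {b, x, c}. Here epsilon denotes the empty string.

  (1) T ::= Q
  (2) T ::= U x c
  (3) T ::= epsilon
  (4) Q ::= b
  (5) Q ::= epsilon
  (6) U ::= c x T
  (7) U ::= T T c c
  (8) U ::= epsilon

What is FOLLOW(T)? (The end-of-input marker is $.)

FIRST(Q): from Q::=b we get {b}; from Q::=epsilon we get {epsilon}. So FIRST(Q) = {epsilon, b}.
FIRST(T): from T::=Q we get {epsilon, b}; from T::=U x c we get {b, c, x}; from T::=epsilon we get {epsilon}. So FIRST(T) = {epsilon, b, c, x}.
FIRST(U): from U::=c x T we get {c}; from U::=T T c c we get {b, c, x}; from U::=epsilon we get {epsilon}. So FIRST(U) = {epsilon, b, c, x}.
FOLLOW(T) includes $ since T is the start symbol.
FOLLOW(U): in T::=U x c, U is followed by x c with FIRST {x}. Thus FOLLOW(U) = {x}.
FOLLOW(T): in U::=c x T, the suffix after T is empty, so FOLLOW(T) ⊇ FOLLOW(U) = {x}; in U::=T T c c (occurrence 1), T is followed by T c c with FIRST {b, c, x}; in U::=T T c c (occurrence 2), T is followed by c c with FIRST {c}. Thus FOLLOW(T) = {$, b, c, x}.
FOLLOW(Q): in T::=Q, the suffix after Q is empty, so FOLLOW(Q) ⊇ FOLLOW(T) = {$, b, c, x}. Thus FOLLOW(Q) = {$, b, c, x}.

{$, b, c, x}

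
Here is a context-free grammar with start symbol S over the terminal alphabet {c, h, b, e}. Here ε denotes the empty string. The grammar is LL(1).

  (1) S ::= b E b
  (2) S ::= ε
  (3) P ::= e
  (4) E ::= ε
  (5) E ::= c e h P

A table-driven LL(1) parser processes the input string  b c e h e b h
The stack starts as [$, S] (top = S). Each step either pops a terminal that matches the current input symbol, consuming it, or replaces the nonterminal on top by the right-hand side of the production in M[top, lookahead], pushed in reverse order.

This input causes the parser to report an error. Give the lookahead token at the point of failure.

h

      Stack        Input            Action
   1  $ S          b c e h e b h $  expand S ::= b E b
   2  $ b E b      b c e h e b h $  match b
   3  $ b E        c e h e b h $    expand E ::= c e h P
   4  $ b P h e c  c e h e b h $    match c
   5  $ b P h e    e h e b h $      match e
   6  $ b P h      h e b h $        match h
   7  $ b P        e b h $          expand P ::= e
   8  $ b e        e b h $          match e
   9  $ b          b h $            match b
  10  $            h $              error: stack empty but input remains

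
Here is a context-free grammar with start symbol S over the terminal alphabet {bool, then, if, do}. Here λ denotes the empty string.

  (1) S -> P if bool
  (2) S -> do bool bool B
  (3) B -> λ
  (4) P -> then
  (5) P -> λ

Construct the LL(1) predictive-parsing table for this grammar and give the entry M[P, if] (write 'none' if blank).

FIRST(B): from B->λ we get {λ}. So FIRST(B) = {λ}.
FIRST(P): from P->then we get {then}; from P->λ we get {λ}. So FIRST(P) = {λ, then}.
FIRST(S): from S->P if bool we get {if, then}; from S->do bool bool B we get {do}. So FIRST(S) = {do, if, then}.
FOLLOW(S) includes $ since S is the start symbol.
FOLLOW(P): in S->P if bool, P is followed by if bool with FIRST {if}. Thus FOLLOW(P) = {if}.
For P -> then: FIRST(then) = {then}, so it goes in M[P, t] for t ∈ {then}.
For P -> λ: FIRST(λ) = {λ}, so it goes in M[P, t] for t ∈ {}; since λ ∈ FIRST, also for every t ∈ FOLLOW(P) = {if}.

P -> λ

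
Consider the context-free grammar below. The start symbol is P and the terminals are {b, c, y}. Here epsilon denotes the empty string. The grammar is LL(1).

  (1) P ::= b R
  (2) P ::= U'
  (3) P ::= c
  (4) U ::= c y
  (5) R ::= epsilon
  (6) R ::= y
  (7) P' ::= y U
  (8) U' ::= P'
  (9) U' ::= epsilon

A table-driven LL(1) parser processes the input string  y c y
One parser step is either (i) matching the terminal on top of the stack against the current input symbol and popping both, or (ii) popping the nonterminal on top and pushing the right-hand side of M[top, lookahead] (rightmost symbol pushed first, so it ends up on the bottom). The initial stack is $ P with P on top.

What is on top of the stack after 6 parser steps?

y

step 1: stack=$ P  input=y c y $  — expand P ::= U'
step 2: stack=$ U'  input=y c y $  — expand U' ::= P'
step 3: stack=$ P'  input=y c y $  — expand P' ::= y U
step 4: stack=$ U y  input=y c y $  — match y
step 5: stack=$ U  input=c y $  — expand U ::= c y
step 6: stack=$ y c  input=c y $  — match c
Stack after step 6: $ y (top = y).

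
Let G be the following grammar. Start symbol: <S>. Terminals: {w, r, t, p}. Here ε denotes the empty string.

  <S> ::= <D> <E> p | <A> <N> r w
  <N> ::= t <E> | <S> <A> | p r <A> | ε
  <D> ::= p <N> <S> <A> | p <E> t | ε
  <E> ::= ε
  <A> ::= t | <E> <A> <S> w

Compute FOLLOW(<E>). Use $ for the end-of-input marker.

{p, r, t}

FIRST(<D>): from <D>::=p <N> <S> <A> we get {p}; from <D>::=p <E> t we get {p}; from <D>::=ε we get {ε}. So FIRST(<D>) = {ε, p}.
FIRST(<E>): from <E>::=ε we get {ε}. So FIRST(<E>) = {ε}.
FIRST(<A>): from <A>::=t we get {t}; from <A>::=<E> <A> <S> w we get {t}. So FIRST(<A>) = {t}.
FIRST(<S>): from <S>::=<D> <E> p we get {p}; from <S>::=<A> <N> r w we get {t}. So FIRST(<S>) = {p, t}.
FIRST(<N>): from <N>::=t <E> we get {t}; from <N>::=<S> <A> we get {p, t}; from <N>::=p r <A> we get {p}; from <N>::=ε we get {ε}. So FIRST(<N>) = {ε, p, t}.
FOLLOW(<S>) includes $ since <S> is the start symbol.
FOLLOW(<S>): in <N>::=<S> <A>, <S> is followed by <A> with FIRST {t}; in <D>::=p <N> <S> <A>, <S> is followed by <A> with FIRST {t}; in <A>::=<E> <A> <S> w, <S> is followed by w with FIRST {w}. Thus FOLLOW(<S>) = {$, t, w}.
FOLLOW(<N>): in <S>::=<A> <N> r w, <N> is followed by r w with FIRST {r}; in <D>::=p <N> <S> <A>, <N> is followed by <S> <A> with FIRST {p, t}. Thus FOLLOW(<N>) = {p, r, t}.
FOLLOW(<D>): in <S>::=<D> <E> p, <D> is followed by <E> p with FIRST {p}. Thus FOLLOW(<D>) = {p}.
FOLLOW(<E>): in <S>::=<D> <E> p, <E> is followed by p with FIRST {p}; in <N>::=t <E>, the suffix after <E> is empty, so FOLLOW(<E>) ⊇ FOLLOW(<N>) = {p, r, t}; in <D>::=p <E> t, <E> is followed by t with FIRST {t}; in <A>::=<E> <A> <S> w, <E> is followed by <A> <S> w with FIRST {t}. Thus FOLLOW(<E>) = {p, r, t}.
FOLLOW(<A>): in <S>::=<A> <N> r w, <A> is followed by <N> r w with FIRST {p, r, t}; in <N>::=<S> <A>, the suffix after <A> is empty, so FOLLOW(<A>) ⊇ FOLLOW(<N>) = {p, r, t}; in <N>::=p r <A>, the suffix after <A> is empty, so FOLLOW(<A>) ⊇ FOLLOW(<N>) = {p, r, t}; in <D>::=p <N> <S> <A>, the suffix after <A> is empty, so FOLLOW(<A>) ⊇ FOLLOW(<D>) = {p}; in <A>::=<E> <A> <S> w, <A> is followed by <S> w with FIRST {p, t}. Thus FOLLOW(<A>) = {p, r, t}.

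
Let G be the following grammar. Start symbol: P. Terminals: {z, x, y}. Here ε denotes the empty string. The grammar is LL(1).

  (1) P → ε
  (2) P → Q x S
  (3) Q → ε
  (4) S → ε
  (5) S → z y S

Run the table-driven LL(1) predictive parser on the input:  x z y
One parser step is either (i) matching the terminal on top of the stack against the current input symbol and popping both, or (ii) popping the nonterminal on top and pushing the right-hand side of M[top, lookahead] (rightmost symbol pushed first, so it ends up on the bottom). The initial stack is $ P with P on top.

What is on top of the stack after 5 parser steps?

     Stack    Input    Action
  1  $ P      x z y $  expand P → Q x S
  2  $ S x Q  x z y $  expand Q → ε
  3  $ S x    x z y $  match x
  4  $ S      z y $    expand S → z y S
  5  $ S y z  z y $    match z
Stack after step 5: $ S y (top = y).

y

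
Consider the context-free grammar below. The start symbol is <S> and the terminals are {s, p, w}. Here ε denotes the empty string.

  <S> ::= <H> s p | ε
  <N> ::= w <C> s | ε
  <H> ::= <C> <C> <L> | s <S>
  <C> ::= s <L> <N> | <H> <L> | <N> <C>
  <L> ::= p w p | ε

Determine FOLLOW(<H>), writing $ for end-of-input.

{p, s, w}

FIRST(<N>): from <N>::=w <C> s we get {w}; from <N>::=ε we get {ε}. So FIRST(<N>) = {ε, w}.
FIRST(<L>): from <L>::=p w p we get {p}; from <L>::=ε we get {ε}. So FIRST(<L>) = {ε, p}.
FIRST(<S>): from <S>::=<H> s p we get {s, w}; from <S>::=ε we get {ε}. So FIRST(<S>) = {ε, s, w}.
FIRST(<H>): from <H>::=<C> <C> <L> we get {s, w}; from <H>::=s <S> we get {s}. So FIRST(<H>) = {s, w}.
FIRST(<C>): from <C>::=s <L> <N> we get {s}; from <C>::=<H> <L> we get {s, w}; from <C>::=<N> <C> we get {s, w}. So FIRST(<C>) = {s, w}.
FOLLOW(<S>) includes $ since <S> is the start symbol.
FOLLOW(<S>): in <H>::=s <S>, the suffix after <S> is empty, so FOLLOW(<S>) ⊇ FOLLOW(<H>) = {p, s, w}. Thus FOLLOW(<S>) = {$, p, s, w}.
FOLLOW(<N>): in <C>::=s <L> <N>, the suffix after <N> is empty, so FOLLOW(<N>) ⊇ FOLLOW(<C>) = {p, s, w}; in <C>::=<N> <C>, <N> is followed by <C> with FIRST {s, w}. Thus FOLLOW(<N>) = {p, s, w}.
FOLLOW(<H>): in <S>::=<H> s p, <H> is followed by s p with FIRST {s}; in <C>::=<H> <L>, <H> is followed by <L> with FIRST {ε, p}; in <C>::=<H> <L>, the suffix after <H> is nullable, so FOLLOW(<H>) ⊇ FOLLOW(<C>) = {p, s, w}. Thus FOLLOW(<H>) = {p, s, w}.
FOLLOW(<C>): in <N>::=w <C> s, <C> is followed by s with FIRST {s}; in <H>::=<C> <C> <L> (occurrence 1), <C> is followed by <C> <L> with FIRST {s, w}; in <H>::=<C> <C> <L> (occurrence 2), <C> is followed by <L> with FIRST {ε, p}; in <H>::=<C> <C> <L> (occurrence 2), the suffix after <C> is nullable, so FOLLOW(<C>) ⊇ FOLLOW(<H>) = {p, s, w}; in <C>::=<N> <C>, the suffix after <C> is empty (adds nothing new). Thus FOLLOW(<C>) = {p, s, w}.
FOLLOW(<L>): in <H>::=<C> <C> <L>, the suffix after <L> is empty, so FOLLOW(<L>) ⊇ FOLLOW(<H>) = {p, s, w}; in <C>::=s <L> <N>, <L> is followed by <N> with FIRST {ε, w}; in <C>::=s <L> <N>, the suffix after <L> is nullable, so FOLLOW(<L>) ⊇ FOLLOW(<C>) = {p, s, w}; in <C>::=<H> <L>, the suffix after <L> is empty, so FOLLOW(<L>) ⊇ FOLLOW(<C>) = {p, s, w}. Thus FOLLOW(<L>) = {p, s, w}.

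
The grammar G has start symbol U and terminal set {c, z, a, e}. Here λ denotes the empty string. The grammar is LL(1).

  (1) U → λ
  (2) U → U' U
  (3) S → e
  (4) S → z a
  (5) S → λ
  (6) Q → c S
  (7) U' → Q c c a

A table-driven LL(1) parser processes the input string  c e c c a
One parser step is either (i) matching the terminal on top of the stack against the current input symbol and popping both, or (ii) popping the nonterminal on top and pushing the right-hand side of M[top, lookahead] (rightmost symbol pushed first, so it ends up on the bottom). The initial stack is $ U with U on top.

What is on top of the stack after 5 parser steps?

e

step 1: stack=$ U  input=c e c c a $  — expand U → U' U
step 2: stack=$ U U'  input=c e c c a $  — expand U' → Q c c a
step 3: stack=$ U a c c Q  input=c e c c a $  — expand Q → c S
step 4: stack=$ U a c c S c  input=c e c c a $  — match c
step 5: stack=$ U a c c S  input=e c c a $  — expand S → e
Stack after step 5: $ U a c c e (top = e).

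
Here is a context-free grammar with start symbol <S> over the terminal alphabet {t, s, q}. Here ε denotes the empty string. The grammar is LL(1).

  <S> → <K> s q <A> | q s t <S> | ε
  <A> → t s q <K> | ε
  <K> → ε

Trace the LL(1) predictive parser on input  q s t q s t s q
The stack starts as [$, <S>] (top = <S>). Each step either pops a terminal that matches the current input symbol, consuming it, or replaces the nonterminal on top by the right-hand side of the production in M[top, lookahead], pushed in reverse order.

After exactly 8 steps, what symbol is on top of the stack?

<S>

step 1: stack=$ <S>  input=q s t q s t s q $  — expand <S> → q s t <S>
step 2: stack=$ <S> t s q  input=q s t q s t s q $  — match q
step 3: stack=$ <S> t s  input=s t q s t s q $  — match s
step 4: stack=$ <S> t  input=t q s t s q $  — match t
step 5: stack=$ <S>  input=q s t s q $  — expand <S> → q s t <S>
step 6: stack=$ <S> t s q  input=q s t s q $  — match q
step 7: stack=$ <S> t s  input=s t s q $  — match s
step 8: stack=$ <S> t  input=t s q $  — match t
Stack after step 8: $ <S> (top = <S>).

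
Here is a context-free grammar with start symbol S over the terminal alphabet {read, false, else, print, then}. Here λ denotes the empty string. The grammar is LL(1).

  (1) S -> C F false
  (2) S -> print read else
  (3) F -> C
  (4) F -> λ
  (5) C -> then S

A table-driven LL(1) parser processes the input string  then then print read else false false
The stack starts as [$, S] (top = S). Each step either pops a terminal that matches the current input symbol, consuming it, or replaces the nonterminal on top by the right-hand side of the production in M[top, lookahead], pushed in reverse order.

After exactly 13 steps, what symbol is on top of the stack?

step 1: stack=$ S  input=then then print read else false false $  — expand S -> C F false
step 2: stack=$ false F C  input=then then print read else false false $  — expand C -> then S
step 3: stack=$ false F S then  input=then then print read else false false $  — match then
step 4: stack=$ false F S  input=then print read else false false $  — expand S -> C F false
step 5: stack=$ false F false F C  input=then print read else false false $  — expand C -> then S
step 6: stack=$ false F false F S then  input=then print read else false false $  — match then
step 7: stack=$ false F false F S  input=print read else false false $  — expand S -> print read else
step 8: stack=$ false F false F else read print  input=print read else false false $  — match print
step 9: stack=$ false F false F else read  input=read else false false $  — match read
step 10: stack=$ false F false F else  input=else false false $  — match else
step 11: stack=$ false F false F  input=false false $  — expand F -> λ
step 12: stack=$ false F false  input=false false $  — match false
step 13: stack=$ false F  input=false $  — expand F -> λ
Stack after step 13: $ false (top = false).

false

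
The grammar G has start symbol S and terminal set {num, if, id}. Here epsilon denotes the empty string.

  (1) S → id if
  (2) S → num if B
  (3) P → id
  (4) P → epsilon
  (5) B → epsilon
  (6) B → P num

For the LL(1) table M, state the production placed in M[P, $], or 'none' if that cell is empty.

none

FIRST(S): from S→id if we get {id}; from S→num if B we get {num}. So FIRST(S) = {id, num}.
FIRST(P): from P→id we get {id}; from P→epsilon we get {epsilon}. So FIRST(P) = {epsilon, id}.
FIRST(B): from B→epsilon we get {epsilon}; from B→P num we get {id, num}. So FIRST(B) = {epsilon, id, num}.
FOLLOW(S) includes $ since S is the start symbol.
FOLLOW(P): in B→P num, P is followed by num with FIRST {num}. Thus FOLLOW(P) = {num}.
For P → id: FIRST(id) = {id}, so it goes in M[P, t] for t ∈ {id}.
For P → epsilon: FIRST(epsilon) = {epsilon}, so it goes in M[P, t] for t ∈ {}; since epsilon ∈ FIRST, also for every t ∈ FOLLOW(P) = {num}.
None of these place a production in M[P, $].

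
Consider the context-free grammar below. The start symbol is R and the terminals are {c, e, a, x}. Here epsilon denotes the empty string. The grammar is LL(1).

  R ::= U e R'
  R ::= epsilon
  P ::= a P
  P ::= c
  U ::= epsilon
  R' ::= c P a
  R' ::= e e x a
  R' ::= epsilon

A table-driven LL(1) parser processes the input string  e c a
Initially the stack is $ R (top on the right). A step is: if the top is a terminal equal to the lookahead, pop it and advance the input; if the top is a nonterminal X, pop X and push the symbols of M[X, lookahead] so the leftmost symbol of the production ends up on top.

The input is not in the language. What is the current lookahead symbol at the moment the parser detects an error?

$

     Stack     Input    Action
  1  $ R       e c a $  expand R ::= U e R'
  2  $ R' e U  e c a $  expand U ::= epsilon
  3  $ R' e    e c a $  match e
  4  $ R'      c a $    expand R' ::= c P a
  5  $ a P c   c a $    match c
  6  $ a P     a $      expand P ::= a P
  7  $ a P a   a $      match a
  8  $ a P     $        error: M[P, $] is empty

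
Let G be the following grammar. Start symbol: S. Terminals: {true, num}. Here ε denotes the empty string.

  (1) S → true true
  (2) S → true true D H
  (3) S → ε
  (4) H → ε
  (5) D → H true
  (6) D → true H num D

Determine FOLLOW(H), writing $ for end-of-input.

FIRST(S) = {ε, true}
FIRST(H) = {ε}
FIRST(D) = {true}  (via H true)
FOLLOW(S) includes $ since S is the start symbol.
FOLLOW(S): S appears on no right-hand side. Thus FOLLOW(S) = {$}.
FOLLOW(H): in S→true true D H, the suffix after H is empty, so FOLLOW(H) ⊇ FOLLOW(S) = {$}; in D→H true, H is followed by true with FIRST {true}; in D→true H num D, H is followed by num D with FIRST {num}. Thus FOLLOW(H) = {$, num, true}.
FOLLOW(D): in S→true true D H, D is followed by H with FIRST {ε}; in S→true true D H, the suffix after D is nullable, so FOLLOW(D) ⊇ FOLLOW(S) = {$}; in D→true H num D, the suffix after D is empty (adds nothing new). Thus FOLLOW(D) = {$}.

{$, num, true}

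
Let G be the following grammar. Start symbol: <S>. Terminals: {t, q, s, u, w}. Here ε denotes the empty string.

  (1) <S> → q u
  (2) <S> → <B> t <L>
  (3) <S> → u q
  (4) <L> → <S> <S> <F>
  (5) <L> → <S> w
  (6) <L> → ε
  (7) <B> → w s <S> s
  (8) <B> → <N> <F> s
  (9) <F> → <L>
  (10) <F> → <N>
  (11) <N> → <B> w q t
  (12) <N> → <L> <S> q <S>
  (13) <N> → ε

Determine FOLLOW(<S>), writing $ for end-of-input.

{$, q, s, u, w}

FIRST(<S>) = {q, s, u, w}  (via <B> t <L>)
FIRST(<L>) = {ε, q, s, u, w}  (via <S> <S> <F>, <S> w)
FIRST(<B>) = {q, s, u, w}  (via <N> <F> s)
FIRST(<N>) = {ε, q, s, u, w}  (via <B> w q t, <L> <S> q <S>)
FIRST(<F>) = {ε, q, s, u, w}  (via <L>, <N>)
FOLLOW(<S>) includes $ since <S> is the start symbol.
FOLLOW(<B>): in <S>→<B> t <L>, <B> is followed by t <L> with FIRST {t}; in <N>→<B> w q t, <B> is followed by w q t with FIRST {w}. Thus FOLLOW(<B>) = {t, w}.
FOLLOW(<S>): in <L>→<S> <S> <F> (occurrence 1), <S> is followed by <S> <F> with FIRST {q, s, u, w}; in <L>→<S> <S> <F> (occurrence 2), <S> is followed by <F> with FIRST {ε, q, s, u, w}; in <L>→<S> <S> <F> (occurrence 2), the suffix after <S> is nullable, so FOLLOW(<S>) ⊇ FOLLOW(<L>) = {$, q, s, u, w}; in <L>→<S> w, <S> is followed by w with FIRST {w}; in <B>→w s <S> s, <S> is followed by s with FIRST {s}; in <N>→<L> <S> q <S> (occurrence 1), <S> is followed by q <S> with FIRST {q}; in <N>→<L> <S> q <S> (occurrence 2), the suffix after <S> is empty, so FOLLOW(<S>) ⊇ FOLLOW(<N>) = {$, q, s, u, w}. Thus FOLLOW(<S>) = {$, q, s, u, w}.
FOLLOW(<L>): in <S>→<B> t <L>, the suffix after <L> is empty, so FOLLOW(<L>) ⊇ FOLLOW(<S>) = {$, q, s, u, w}; in <F>→<L>, the suffix after <L> is empty, so FOLLOW(<L>) ⊇ FOLLOW(<F>) = {$, q, s, u, w}; in <N>→<L> <S> q <S>, <L> is followed by <S> q <S> with FIRST {q, s, u, w}. Thus FOLLOW(<L>) = {$, q, s, u, w}.
FOLLOW(<F>): in <L>→<S> <S> <F>, the suffix after <F> is empty, so FOLLOW(<F>) ⊇ FOLLOW(<L>) = {$, q, s, u, w}; in <B>→<N> <F> s, <F> is followed by s with FIRST {s}. Thus FOLLOW(<F>) = {$, q, s, u, w}.
FOLLOW(<N>): in <B>→<N> <F> s, <N> is followed by <F> s with FIRST {q, s, u, w}; in <F>→<N>, the suffix after <N> is empty, so FOLLOW(<N>) ⊇ FOLLOW(<F>) = {$, q, s, u, w}. Thus FOLLOW(<N>) = {$, q, s, u, w}.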